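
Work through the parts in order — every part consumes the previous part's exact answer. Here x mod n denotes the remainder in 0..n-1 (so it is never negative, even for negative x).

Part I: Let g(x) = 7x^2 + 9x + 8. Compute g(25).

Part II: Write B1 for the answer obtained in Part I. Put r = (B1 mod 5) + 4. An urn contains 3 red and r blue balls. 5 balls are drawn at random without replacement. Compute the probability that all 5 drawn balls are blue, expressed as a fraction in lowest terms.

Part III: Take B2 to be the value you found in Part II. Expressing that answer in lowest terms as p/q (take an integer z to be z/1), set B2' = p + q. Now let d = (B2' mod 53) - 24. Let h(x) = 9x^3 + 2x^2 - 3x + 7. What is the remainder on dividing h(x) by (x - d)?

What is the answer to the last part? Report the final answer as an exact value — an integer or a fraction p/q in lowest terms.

-11697

Part I: 7*(25)^2 + 9*(25)^1 + 8 = (4375) + (225) + (8) = 4608; answer 4608
Part II: B1 = 4608; r = 7; total draws C(10,5) = 252; favorable C(7,5) = 21; P = 1/12; answer 1/12
Part III: B2 = 1/12; threaded value p + q = 13; d = -11; remainder = value at the root: 9*(-11)^3 + 2*(-11)^2 - 3*(-11)^1 + 7 = (-11979) + (242) + (33) + (7) = -11697; answer -11697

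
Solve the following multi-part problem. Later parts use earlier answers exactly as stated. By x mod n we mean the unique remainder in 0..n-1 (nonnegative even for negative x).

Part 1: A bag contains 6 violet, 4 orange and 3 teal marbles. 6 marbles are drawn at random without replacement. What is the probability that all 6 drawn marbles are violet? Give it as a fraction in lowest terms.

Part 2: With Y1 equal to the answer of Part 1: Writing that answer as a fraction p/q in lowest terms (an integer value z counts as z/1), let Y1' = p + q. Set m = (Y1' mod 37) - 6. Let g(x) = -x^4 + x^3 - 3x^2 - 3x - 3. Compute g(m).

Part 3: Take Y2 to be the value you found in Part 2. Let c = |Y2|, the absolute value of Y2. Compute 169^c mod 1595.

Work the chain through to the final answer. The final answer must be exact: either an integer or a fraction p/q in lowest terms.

Part 1: total draws C(13,6) = 1716; favorable C(6,6) = 1; P = 1/1716; answer 1/1716
Part 2: Y1 = 1/1716; threaded value p + q = 1717; m = 9; -1*(9)^4 + 1*(9)^3 - 3*(9)^2 - 3*(9)^1 - 3 = (-6561) + (729) + (-243) + (-27) + (-3) = -6105; answer -6105
Part 3: Y2 = -6105; c = 6105; squarings mod 1595: 169^1=169, 169^2=1446, 169^4=1466, 169^8=691, 169^16=576, 169^32=16, 169^64=256, 169^128=141, 169^256=741, 169^512=401, 169^1024=1301, 169^2048=306, 169^4096=1126; 169^6105 = 169^1 * 169^8 * 169^16 * 169^64 * 169^128 * 169^256 * 169^512 * 169^1024 * 169^4096 = 749 (mod 1595); answer 749

749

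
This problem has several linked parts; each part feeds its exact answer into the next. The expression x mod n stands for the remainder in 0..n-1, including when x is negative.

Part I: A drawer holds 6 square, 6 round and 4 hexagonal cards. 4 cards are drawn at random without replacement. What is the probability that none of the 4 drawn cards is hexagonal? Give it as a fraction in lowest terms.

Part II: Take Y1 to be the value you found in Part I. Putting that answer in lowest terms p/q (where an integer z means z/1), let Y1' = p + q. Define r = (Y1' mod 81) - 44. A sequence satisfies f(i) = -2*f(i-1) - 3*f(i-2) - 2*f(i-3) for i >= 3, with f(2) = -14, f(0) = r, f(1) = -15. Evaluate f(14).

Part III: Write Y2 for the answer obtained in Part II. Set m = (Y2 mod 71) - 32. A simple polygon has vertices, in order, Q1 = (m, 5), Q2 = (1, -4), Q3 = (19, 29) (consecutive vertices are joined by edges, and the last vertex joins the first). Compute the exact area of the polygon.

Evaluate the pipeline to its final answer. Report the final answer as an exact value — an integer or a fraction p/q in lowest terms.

Part I: total draws C(16,4) = 1820; favorable C(12,4) = 495; P = 99/364; answer 99/364
Part II: Y1 = 99/364; threaded value p + q = 463; r = 14; f(3) = -2*(-14) - 3*(-15) - 2*(14) = 45; iterating: f(3)=45, f(4)=-18, f(5)=-71, f(6)=106, f(7)=37, f(8)=-250, f(9)=177, f(10)=322, f(11)=-675, f(12)=30, f(13)=1321, f(14)=-1382; answer -1382
Part III: Y2 = -1382; m = 6; cross terms: (6*-4 - 1*5)=-29, (1*29 - 19*-4)=105, (19*5 - 6*29)=-79; twice the area = |-3| = 3; area = 3/2; answer 3/2

3/2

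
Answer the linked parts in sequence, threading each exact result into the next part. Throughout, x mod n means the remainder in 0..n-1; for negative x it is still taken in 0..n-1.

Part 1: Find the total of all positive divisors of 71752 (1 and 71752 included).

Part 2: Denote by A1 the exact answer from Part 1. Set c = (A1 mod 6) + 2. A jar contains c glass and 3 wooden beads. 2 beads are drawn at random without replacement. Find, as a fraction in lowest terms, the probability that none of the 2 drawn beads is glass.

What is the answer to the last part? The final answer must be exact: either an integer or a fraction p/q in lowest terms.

3/10

Part 1: 71752 = 2^3 * 8969; sigma = (1 + 2 + 4 + 8) * (1 + 8969) = 15 * 8970 = 134550; answer 134550
Part 2: A1 = 134550; c = 2; total draws C(5,2) = 10; favorable C(3,2) = 3; P = 3/10; answer 3/10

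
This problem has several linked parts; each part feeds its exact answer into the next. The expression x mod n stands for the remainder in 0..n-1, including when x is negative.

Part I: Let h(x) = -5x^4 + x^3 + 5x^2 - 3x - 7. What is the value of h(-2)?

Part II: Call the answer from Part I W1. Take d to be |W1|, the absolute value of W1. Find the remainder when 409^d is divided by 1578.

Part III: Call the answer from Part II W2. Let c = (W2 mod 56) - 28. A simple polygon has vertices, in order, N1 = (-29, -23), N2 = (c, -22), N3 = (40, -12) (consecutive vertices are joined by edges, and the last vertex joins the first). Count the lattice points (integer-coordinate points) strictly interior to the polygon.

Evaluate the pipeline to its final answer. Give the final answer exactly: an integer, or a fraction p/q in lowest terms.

Part I: -5*(-2)^4 + 1*(-2)^3 + 5*(-2)^2 - 3*(-2)^1 - 7 = (-80) + (-8) + (20) + (6) + (-7) = -69; answer -69
Part II: W1 = -69; d = 69; squarings mod 1578: 409^1=409, 409^2=13, 409^4=169, 409^8=157, 409^16=979, 409^32=595, 409^64=553; 409^69 = 409^1 * 409^4 * 409^64 = 19 (mod 1578); answer 19
Part III: W2 = 19; c = -9; cross terms: (-29*-22 - -9*-23)=431, (-9*-12 - 40*-22)=988, (40*-23 - -29*-12)=-1268; twice the area = |151| = 151; area = 151/2; boundary points = 1 + 1 + 1 = 3; strictly interior points = area - boundary/2 + 1 = 75; answer 75

75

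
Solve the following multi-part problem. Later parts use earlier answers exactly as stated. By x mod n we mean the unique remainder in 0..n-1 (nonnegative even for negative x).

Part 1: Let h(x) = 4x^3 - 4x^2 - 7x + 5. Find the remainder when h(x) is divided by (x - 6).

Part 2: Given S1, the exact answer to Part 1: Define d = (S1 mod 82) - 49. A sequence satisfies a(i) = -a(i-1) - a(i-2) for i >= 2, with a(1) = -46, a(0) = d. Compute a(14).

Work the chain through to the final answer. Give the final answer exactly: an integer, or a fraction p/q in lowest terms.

68

Part 1: remainder = value at the root: 4*(6)^3 - 4*(6)^2 - 7*(6)^1 + 5 = (864) + (-144) + (-42) + (5) = 683; answer 683
Part 2: S1 = 683; d = -22; a(2) = -1*(-46) - 1*(-22) = 68; iterating: a(2)=68, a(3)=-22, a(4)=-46, a(5)=68, a(6)=-22, a(7)=-46, a(8)=68, a(9)=-22, a(10)=-46, a(11)=68, a(12)=-22, a(13)=-46, a(14)=68; answer 68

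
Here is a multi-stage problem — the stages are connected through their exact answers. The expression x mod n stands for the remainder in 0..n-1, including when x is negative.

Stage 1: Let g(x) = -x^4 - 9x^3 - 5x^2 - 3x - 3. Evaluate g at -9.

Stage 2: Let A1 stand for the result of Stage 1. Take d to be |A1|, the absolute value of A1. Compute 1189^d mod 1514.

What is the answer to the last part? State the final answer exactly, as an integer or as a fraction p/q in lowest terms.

311

Stage 1: -1*(-9)^4 - 9*(-9)^3 - 5*(-9)^2 - 3*(-9)^1 - 3 = (-6561) + (6561) + (-405) + (27) + (-3) = -381; answer -381
Stage 2: A1 = -381; d = 381; squarings mod 1514: 1189^1=1189, 1189^2=1159, 1189^4=363, 1189^8=51, 1189^16=1087, 1189^32=649, 1189^64=309, 1189^128=99, 1189^256=717; 1189^381 = 1189^1 * 1189^4 * 1189^8 * 1189^16 * 1189^32 * 1189^64 * 1189^256 = 311 (mod 1514); answer 311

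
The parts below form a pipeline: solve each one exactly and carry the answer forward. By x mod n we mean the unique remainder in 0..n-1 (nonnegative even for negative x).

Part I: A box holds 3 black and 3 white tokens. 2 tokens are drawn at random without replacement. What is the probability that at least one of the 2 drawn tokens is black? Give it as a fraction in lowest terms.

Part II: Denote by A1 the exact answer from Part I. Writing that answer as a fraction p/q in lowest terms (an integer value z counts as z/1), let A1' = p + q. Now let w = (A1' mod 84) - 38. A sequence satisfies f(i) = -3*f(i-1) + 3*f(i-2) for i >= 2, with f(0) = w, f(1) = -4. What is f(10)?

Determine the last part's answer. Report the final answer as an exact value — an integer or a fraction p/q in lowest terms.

-2536920

Part I: total draws C(6,2) = 15; complement C(3,2) = 3; favorable 15 - 3 = 12; P = 4/5; answer 4/5
Part II: A1 = 4/5; threaded value p + q = 9; w = -29; f(2) = -3*(-4) + 3*(-29) = -75; iterating: f(2)=-75, f(3)=213, f(4)=-864, f(5)=3231, f(6)=-12285, f(7)=46548, f(8)=-176499, f(9)=669141, f(10)=-2536920; answer -2536920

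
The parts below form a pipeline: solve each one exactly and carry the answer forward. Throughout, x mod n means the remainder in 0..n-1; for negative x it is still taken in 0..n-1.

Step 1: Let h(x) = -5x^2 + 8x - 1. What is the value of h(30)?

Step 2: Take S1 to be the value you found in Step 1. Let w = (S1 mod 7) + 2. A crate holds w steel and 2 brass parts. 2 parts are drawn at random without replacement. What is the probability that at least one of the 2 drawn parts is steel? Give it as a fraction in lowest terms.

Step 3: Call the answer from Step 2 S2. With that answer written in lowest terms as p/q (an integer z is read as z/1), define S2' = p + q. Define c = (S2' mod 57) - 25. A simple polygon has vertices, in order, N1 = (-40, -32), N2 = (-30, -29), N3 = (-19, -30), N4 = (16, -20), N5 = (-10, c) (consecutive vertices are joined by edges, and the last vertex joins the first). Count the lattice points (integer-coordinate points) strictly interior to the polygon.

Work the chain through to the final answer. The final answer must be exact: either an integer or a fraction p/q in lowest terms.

Step 1: -5*(30)^2 + 8*(30)^1 - 1 = (-4500) + (240) + (-1) = -4261; answer -4261
Step 2: S1 = -4261; w = 4; total draws C(6,2) = 15; complement C(2,2) = 1; favorable 15 - 1 = 14; P = 14/15; answer 14/15
Step 3: S2 = 14/15; threaded value p + q = 29; c = 4; cross terms: (-40*-29 - -30*-32)=200, (-30*-30 - -19*-29)=349, (-19*-20 - 16*-30)=860, (16*4 - -10*-20)=-136, (-10*-32 - -40*4)=480; twice the area = |1753| = 1753; area = 1753/2; boundary points = 1 + 1 + 5 + 2 + 6 = 15; strictly interior points = area - boundary/2 + 1 = 870; answer 870

870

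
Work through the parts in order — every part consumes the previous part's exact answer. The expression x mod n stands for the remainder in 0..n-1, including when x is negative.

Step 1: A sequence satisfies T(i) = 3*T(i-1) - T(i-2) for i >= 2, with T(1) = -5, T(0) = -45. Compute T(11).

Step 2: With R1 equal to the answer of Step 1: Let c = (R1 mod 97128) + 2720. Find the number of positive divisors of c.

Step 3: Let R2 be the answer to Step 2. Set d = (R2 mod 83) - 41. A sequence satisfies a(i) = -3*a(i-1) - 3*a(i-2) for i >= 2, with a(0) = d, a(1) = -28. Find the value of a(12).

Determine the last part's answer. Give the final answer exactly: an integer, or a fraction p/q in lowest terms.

-24057

Step 1: T(2) = 3*(-5) - 1*(-45) = 30; iterating: T(2)=30, T(3)=95, T(4)=255, T(5)=670, T(6)=1755, T(7)=4595, T(8)=12030, T(9)=31495, T(10)=82455, T(11)=215870; answer 215870
Step 2: R1 = 215870; c = 24334; 24334 = 2 * 23^3; number of divisors = (1+1) * (3+1) = 8; answer 8
Step 3: R2 = 8; d = -33; a(2) = -3*(-28) - 3*(-33) = 183; iterating: a(2)=183, a(3)=-465, a(4)=846, a(5)=-1143, a(6)=891, a(7)=756, a(8)=-4941, a(9)=12555, a(10)=-22842, a(11)=30861, a(12)=-24057; answer -24057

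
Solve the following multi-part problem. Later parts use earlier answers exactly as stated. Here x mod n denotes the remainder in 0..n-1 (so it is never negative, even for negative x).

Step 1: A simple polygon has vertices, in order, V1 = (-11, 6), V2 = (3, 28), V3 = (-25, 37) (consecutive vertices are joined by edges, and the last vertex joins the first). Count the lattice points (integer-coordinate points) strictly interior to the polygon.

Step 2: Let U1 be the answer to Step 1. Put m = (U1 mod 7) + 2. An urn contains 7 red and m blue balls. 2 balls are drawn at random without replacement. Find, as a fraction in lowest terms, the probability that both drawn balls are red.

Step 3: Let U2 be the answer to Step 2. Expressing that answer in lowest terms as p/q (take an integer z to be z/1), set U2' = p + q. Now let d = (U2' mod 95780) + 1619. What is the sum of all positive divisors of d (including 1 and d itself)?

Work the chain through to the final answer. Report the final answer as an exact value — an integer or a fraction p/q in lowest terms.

Step 1: cross terms: (-11*28 - 3*6)=-326, (3*37 - -25*28)=811, (-25*6 - -11*37)=257; twice the area = |742| = 742; area = 371; boundary points = 2 + 1 + 1 = 4; strictly interior points = area - boundary/2 + 1 = 370; answer 370
Step 2: U1 = 370; m = 8; total draws C(15,2) = 105; favorable C(7,2) = 21; P = 1/5; answer 1/5
Step 3: U2 = 1/5; threaded value p + q = 6; d = 1625; 1625 = 5^3 * 13; sigma = (1 + 5 + 25 + 125) * (1 + 13) = 156 * 14 = 2184; answer 2184

2184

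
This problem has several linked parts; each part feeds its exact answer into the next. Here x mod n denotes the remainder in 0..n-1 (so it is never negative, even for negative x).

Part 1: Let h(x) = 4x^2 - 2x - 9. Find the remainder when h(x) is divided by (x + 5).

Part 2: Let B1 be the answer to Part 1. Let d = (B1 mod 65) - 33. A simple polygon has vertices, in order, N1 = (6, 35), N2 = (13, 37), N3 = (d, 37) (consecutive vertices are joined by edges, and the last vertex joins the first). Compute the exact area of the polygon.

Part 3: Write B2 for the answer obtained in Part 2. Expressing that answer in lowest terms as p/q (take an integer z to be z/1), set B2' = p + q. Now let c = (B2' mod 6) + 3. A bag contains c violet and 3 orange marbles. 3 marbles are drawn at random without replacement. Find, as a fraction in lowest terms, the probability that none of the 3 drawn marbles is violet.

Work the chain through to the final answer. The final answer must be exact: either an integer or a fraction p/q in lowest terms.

1/165

Part 1: remainder = value at the root: 4*(-5)^2 - 2*(-5)^1 - 9 = (100) + (10) + (-9) = 101; answer 101
Part 2: B1 = 101; d = 3; cross terms: (6*37 - 13*35)=-233, (13*37 - 3*37)=370, (3*35 - 6*37)=-117; twice the area = |20| = 20; area = 10; answer 10
Part 3: B2 = 10; threaded value p + q = 11; c = 8; total draws C(11,3) = 165; favorable C(3,3) = 1; P = 1/165; answer 1/165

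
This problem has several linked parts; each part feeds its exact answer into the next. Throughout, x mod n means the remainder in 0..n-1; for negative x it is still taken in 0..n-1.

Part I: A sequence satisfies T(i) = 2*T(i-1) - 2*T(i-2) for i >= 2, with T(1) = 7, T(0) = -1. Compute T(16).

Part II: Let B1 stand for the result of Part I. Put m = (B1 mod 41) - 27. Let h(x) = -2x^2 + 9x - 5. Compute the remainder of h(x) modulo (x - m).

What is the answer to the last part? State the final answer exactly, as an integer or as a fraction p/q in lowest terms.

Part I: T(2) = 2*(7) - 2*(-1) = 16; iterating: T(2)=16, T(3)=18, T(4)=4, T(5)=-28, T(6)=-64, T(7)=-72, T(8)=-16, T(9)=112, T(10)=256, T(11)=288, T(12)=64, T(13)=-448, T(14)=-1024, T(15)=-1152, T(16)=-256; answer -256
Part II: B1 = -256; m = 4; remainder = value at the root: -2*(4)^2 + 9*(4)^1 - 5 = (-32) + (36) + (-5) = -1; answer -1

-1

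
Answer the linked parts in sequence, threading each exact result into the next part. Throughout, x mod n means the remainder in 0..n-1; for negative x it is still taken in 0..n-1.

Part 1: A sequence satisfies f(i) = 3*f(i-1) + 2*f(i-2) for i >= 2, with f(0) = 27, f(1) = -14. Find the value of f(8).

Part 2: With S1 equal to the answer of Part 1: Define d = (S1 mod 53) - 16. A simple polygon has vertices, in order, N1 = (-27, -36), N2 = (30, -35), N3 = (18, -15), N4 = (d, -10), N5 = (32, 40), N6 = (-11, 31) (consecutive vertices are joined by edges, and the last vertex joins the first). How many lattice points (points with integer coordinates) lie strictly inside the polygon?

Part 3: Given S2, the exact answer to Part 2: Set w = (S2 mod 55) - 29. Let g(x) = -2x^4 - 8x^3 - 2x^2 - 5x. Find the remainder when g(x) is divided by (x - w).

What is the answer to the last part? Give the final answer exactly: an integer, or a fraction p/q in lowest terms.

Part 1: f(2) = 3*(-14) + 2*(27) = 12; iterating: f(2)=12, f(3)=8, f(4)=48, f(5)=160, f(6)=576, f(7)=2048, f(8)=7296; answer 7296
Part 2: S1 = 7296; d = 19; cross terms: (-27*-35 - 30*-36)=2025, (30*-15 - 18*-35)=180, (18*-10 - 19*-15)=105, (19*40 - 32*-10)=1080, (32*31 - -11*40)=1432, (-11*-36 - -27*31)=1233; twice the area = |6055| = 6055; area = 6055/2; boundary points = 1 + 4 + 1 + 1 + 1 + 1 = 9; strictly interior points = area - boundary/2 + 1 = 3024; answer 3024
Part 3: S2 = 3024; w = 25; remainder = value at the root: -2*(25)^4 - 8*(25)^3 - 2*(25)^2 - 5*(25)^1 = (-781250) + (-125000) + (-1250) + (-125) = -907625; answer -907625

-907625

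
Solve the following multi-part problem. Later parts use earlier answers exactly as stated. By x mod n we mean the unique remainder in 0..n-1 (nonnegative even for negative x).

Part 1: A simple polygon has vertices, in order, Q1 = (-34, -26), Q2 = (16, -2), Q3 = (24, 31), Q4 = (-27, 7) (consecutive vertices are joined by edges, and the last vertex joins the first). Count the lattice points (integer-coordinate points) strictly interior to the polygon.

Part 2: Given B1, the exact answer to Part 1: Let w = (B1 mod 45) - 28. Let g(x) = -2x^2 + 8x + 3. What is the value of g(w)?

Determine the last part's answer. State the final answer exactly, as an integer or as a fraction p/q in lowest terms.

-381

Part 1: cross terms: (-34*-2 - 16*-26)=484, (16*31 - 24*-2)=544, (24*7 - -27*31)=1005, (-27*-26 - -34*7)=940; twice the area = |2973| = 2973; area = 2973/2; boundary points = 2 + 1 + 3 + 1 = 7; strictly interior points = area - boundary/2 + 1 = 1484; answer 1484
Part 2: B1 = 1484; w = 16; -2*(16)^2 + 8*(16)^1 + 3 = (-512) + (128) + (3) = -381; answer -381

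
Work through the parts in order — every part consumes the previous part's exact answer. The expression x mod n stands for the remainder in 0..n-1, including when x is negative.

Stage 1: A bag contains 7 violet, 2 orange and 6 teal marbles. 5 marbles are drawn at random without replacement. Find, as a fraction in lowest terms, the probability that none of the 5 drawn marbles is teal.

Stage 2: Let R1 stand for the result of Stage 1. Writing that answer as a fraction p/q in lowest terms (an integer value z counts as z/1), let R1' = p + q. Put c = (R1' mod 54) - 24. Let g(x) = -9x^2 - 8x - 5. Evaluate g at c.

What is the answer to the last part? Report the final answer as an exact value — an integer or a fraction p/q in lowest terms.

Stage 1: total draws C(15,5) = 3003; favorable C(9,5) = 126; P = 6/143; answer 6/143
Stage 2: R1 = 6/143; threaded value p + q = 149; c = 17; -9*(17)^2 - 8*(17)^1 - 5 = (-2601) + (-136) + (-5) = -2742; answer -2742

-2742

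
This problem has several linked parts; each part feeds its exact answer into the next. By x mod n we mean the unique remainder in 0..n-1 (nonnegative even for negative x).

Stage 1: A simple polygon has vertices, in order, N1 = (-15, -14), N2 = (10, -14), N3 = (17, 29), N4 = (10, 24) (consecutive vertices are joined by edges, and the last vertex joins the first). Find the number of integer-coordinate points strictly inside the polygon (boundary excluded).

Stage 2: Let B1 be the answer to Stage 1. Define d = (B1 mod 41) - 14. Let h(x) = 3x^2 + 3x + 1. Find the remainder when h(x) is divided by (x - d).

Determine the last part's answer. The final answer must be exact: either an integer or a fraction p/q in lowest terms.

Stage 1: cross terms: (-15*-14 - 10*-14)=350, (10*29 - 17*-14)=528, (17*24 - 10*29)=118, (10*-14 - -15*24)=220; twice the area = |1216| = 1216; area = 608; boundary points = 25 + 1 + 1 + 1 = 28; strictly interior points = area - boundary/2 + 1 = 595; answer 595
Stage 2: B1 = 595; d = 7; remainder = value at the root: 3*(7)^2 + 3*(7)^1 + 1 = (147) + (21) + (1) = 169; answer 169

169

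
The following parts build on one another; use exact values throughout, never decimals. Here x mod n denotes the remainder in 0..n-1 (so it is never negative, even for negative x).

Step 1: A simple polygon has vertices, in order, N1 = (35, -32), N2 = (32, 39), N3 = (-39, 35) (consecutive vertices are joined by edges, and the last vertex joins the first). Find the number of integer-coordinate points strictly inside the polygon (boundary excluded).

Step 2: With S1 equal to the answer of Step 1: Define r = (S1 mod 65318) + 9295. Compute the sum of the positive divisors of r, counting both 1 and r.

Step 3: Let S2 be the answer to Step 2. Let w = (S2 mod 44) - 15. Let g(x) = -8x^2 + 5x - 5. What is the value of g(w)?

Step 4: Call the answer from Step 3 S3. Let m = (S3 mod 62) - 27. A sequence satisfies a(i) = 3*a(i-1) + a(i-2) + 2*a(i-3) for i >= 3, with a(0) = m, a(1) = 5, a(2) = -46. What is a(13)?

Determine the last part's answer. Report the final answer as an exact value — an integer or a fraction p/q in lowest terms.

-39840435

Step 1: cross terms: (35*39 - 32*-32)=2389, (32*35 - -39*39)=2641, (-39*-32 - 35*35)=23; twice the area = |5053| = 5053; area = 5053/2; boundary points = 1 + 1 + 1 = 3; strictly interior points = area - boundary/2 + 1 = 2526; answer 2526
Step 2: S1 = 2526; r = 11821; 11821 is prime, so its only divisors are 1 and 11821; sigma = 1 + 11821 = 11822; answer 11822
Step 3: S2 = 11822; w = 15; -8*(15)^2 + 5*(15)^1 - 5 = (-1800) + (75) + (-5) = -1730; answer -1730
Step 4: S3 = -1730; m = -21; a(3) = 3*(-46) + 1*(5) + 2*(-21) = -175; iterating: a(3)=-175, a(4)=-561, a(5)=-1950, a(6)=-6761, a(7)=-23355, a(8)=-80726, a(9)=-279055, a(10)=-964601, a(11)=-3334310, a(12)=-11525641, a(13)=-39840435; answer -39840435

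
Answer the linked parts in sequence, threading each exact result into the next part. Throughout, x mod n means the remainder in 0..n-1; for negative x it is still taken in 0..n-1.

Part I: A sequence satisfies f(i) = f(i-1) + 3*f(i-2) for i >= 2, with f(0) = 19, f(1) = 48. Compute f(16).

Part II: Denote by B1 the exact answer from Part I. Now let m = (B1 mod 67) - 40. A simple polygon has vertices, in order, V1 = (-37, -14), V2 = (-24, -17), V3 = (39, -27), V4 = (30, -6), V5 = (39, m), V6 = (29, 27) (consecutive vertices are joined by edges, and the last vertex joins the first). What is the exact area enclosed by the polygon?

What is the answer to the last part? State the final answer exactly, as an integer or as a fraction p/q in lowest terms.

Part I: f(2) = 1*(48) + 3*(19) = 105; iterating: f(2)=105, f(3)=249, f(4)=564, f(5)=1311, f(6)=3003, f(7)=6936, f(8)=15945, f(9)=36753, f(10)=84588, f(11)=194847, f(12)=448611, f(13)=1033152, f(14)=2378985, f(15)=5478441, f(16)=12615396; answer 12615396
Part II: B1 = 12615396; m = -7; cross terms: (-37*-17 - -24*-14)=293, (-24*-27 - 39*-17)=1311, (39*-6 - 30*-27)=576, (30*-7 - 39*-6)=24, (39*27 - 29*-7)=1256, (29*-14 - -37*27)=593; twice the area = |4053| = 4053; area = 4053/2; answer 4053/2

4053/2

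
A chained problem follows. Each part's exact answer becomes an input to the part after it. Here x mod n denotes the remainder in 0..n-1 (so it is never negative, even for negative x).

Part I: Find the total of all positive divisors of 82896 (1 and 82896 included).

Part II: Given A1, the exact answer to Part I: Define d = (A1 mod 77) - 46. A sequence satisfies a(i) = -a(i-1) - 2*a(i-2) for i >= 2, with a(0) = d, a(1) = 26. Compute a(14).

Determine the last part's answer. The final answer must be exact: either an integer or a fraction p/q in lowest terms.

2320

Part I: 82896 = 2^4 * 3 * 11 * 157; sigma = (1 + 2 + 4 + 8 + 16) * (1 + 3) * (1 + 11) * (1 + 157) = 31 * 4 * 12 * 158 = 235104; answer 235104
Part II: A1 = 235104; d = -23; a(2) = -1*(26) - 2*(-23) = 20; iterating: a(2)=20, a(3)=-72, a(4)=32, a(5)=112, a(6)=-176, a(7)=-48, a(8)=400, a(9)=-304, a(10)=-496, a(11)=1104, a(12)=-112, a(13)=-2096, a(14)=2320; answer 2320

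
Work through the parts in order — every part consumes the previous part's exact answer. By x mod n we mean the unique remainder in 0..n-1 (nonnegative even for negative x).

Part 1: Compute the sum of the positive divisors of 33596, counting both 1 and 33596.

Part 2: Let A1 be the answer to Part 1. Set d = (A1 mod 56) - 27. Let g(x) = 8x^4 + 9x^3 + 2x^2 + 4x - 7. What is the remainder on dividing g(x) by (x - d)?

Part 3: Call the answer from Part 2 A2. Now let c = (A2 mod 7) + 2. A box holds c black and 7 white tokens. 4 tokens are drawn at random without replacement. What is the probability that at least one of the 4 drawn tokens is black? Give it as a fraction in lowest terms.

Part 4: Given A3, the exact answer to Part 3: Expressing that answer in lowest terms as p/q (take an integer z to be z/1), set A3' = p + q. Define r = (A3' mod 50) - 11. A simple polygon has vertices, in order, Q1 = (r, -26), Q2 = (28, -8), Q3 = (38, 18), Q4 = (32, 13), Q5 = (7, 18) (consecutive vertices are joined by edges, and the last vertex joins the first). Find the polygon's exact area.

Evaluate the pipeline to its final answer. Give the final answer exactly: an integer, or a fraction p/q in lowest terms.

1393/2

Part 1: 33596 = 2^2 * 37 * 227; sigma = (1 + 2 + 4) * (1 + 37) * (1 + 227) = 7 * 38 * 228 = 60648; answer 60648
Part 2: A1 = 60648; d = -27; remainder = value at the root: 8*(-27)^4 + 9*(-27)^3 + 2*(-27)^2 + 4*(-27)^1 - 7 = (4251528) + (-177147) + (1458) + (-108) + (-7) = 4075724; answer 4075724
Part 3: A2 = 4075724; c = 4; total draws C(11,4) = 330; complement C(7,4) = 35; favorable 330 - 35 = 295; P = 59/66; answer 59/66
Part 4: A3 = 59/66; threaded value p + q = 125; r = 14; cross terms: (14*-8 - 28*-26)=616, (28*18 - 38*-8)=808, (38*13 - 32*18)=-82, (32*18 - 7*13)=485, (7*-26 - 14*18)=-434; twice the area = |1393| = 1393; area = 1393/2; answer 1393/2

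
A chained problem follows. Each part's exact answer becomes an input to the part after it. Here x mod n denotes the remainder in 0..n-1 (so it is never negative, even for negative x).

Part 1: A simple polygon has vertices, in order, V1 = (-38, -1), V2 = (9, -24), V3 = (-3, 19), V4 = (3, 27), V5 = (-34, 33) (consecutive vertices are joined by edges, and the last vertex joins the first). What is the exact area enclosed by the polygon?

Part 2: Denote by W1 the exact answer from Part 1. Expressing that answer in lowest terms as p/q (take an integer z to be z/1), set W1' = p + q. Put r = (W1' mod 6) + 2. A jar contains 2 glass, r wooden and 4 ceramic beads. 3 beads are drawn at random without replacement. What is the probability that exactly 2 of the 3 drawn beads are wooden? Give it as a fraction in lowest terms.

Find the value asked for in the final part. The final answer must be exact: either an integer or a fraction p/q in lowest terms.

4/11

Part 1: cross terms: (-38*-24 - 9*-1)=921, (9*19 - -3*-24)=99, (-3*27 - 3*19)=-138, (3*33 - -34*27)=1017, (-34*-1 - -38*33)=1288; twice the area = |3187| = 3187; area = 3187/2; answer 3187/2
Part 2: W1 = 3187/2; threaded value p + q = 3189; r = 5; total draws C(11,3) = 165; favorable C(5,2)*C(6,1) = 60; P = 4/11; answer 4/11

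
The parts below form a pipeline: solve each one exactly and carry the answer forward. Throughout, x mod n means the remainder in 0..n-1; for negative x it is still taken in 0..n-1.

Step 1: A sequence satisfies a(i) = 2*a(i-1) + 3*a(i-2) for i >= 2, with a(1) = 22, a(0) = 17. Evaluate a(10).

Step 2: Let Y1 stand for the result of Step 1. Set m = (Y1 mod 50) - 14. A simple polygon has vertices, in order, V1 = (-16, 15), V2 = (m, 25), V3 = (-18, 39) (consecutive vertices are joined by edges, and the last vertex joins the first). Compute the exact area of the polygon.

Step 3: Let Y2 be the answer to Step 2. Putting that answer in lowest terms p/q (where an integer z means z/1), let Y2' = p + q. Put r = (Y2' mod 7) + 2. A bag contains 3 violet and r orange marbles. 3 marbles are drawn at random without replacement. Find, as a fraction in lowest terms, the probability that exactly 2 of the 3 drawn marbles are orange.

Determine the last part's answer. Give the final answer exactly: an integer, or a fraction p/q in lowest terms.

Step 1: a(2) = 2*(22) + 3*(17) = 95; iterating: a(2)=95, a(3)=256, a(4)=797, a(5)=2362, a(6)=7115, a(7)=21316, a(8)=63977, a(9)=191902, a(10)=575735; answer 575735
Step 2: Y1 = 575735; m = 21; cross terms: (-16*25 - 21*15)=-715, (21*39 - -18*25)=1269, (-18*15 - -16*39)=354; twice the area = |908| = 908; area = 454; answer 454
Step 3: Y2 = 454; threaded value p + q = 455; r = 2; total draws C(5,3) = 10; favorable C(2,2)*C(3,1) = 3; P = 3/10; answer 3/10

3/10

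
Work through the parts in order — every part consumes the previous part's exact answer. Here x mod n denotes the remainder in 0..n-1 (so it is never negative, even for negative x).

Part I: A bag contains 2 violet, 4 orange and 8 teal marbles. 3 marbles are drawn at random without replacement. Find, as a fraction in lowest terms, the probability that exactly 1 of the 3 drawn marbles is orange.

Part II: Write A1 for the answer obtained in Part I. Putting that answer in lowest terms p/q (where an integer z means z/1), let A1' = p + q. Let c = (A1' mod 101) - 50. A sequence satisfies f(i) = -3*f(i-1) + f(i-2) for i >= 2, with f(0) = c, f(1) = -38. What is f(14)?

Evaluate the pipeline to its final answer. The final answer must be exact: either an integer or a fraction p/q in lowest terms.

170545419

Part I: total draws C(14,3) = 364; favorable C(4,1)*C(10,2) = 180; P = 45/91; answer 45/91
Part II: A1 = 45/91; threaded value p + q = 136; c = -15; f(2) = -3*(-38) + 1*(-15) = 99; iterating: f(2)=99, f(3)=-335, f(4)=1104, f(5)=-3647, f(6)=12045, f(7)=-39782, f(8)=131391, f(9)=-433955, f(10)=1433256, f(11)=-4733723, f(12)=15634425, f(13)=-51636998, f(14)=170545419; answer 170545419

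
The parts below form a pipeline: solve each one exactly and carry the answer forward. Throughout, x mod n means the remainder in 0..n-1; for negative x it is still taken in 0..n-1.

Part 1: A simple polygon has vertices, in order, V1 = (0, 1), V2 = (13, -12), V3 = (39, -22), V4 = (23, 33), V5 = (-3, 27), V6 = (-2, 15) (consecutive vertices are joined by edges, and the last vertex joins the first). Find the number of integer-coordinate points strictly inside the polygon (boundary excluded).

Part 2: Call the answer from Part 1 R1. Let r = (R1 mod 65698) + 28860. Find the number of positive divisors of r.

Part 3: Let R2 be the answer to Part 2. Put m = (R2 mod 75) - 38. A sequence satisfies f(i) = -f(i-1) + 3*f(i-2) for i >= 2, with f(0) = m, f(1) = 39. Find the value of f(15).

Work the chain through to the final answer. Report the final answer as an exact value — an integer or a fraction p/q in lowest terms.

Part 1: cross terms: (0*-12 - 13*1)=-13, (13*-22 - 39*-12)=182, (39*33 - 23*-22)=1793, (23*27 - -3*33)=720, (-3*15 - -2*27)=9, (-2*1 - 0*15)=-2; twice the area = |2689| = 2689; area = 2689/2; boundary points = 13 + 2 + 1 + 2 + 1 + 2 = 21; strictly interior points = area - boundary/2 + 1 = 1335; answer 1335
Part 2: R1 = 1335; r = 30195; 30195 = 3^2 * 5 * 11 * 61; number of divisors = (2+1) * (1+1) * (1+1) * (1+1) = 24; answer 24
Part 3: R2 = 24; m = -14; f(2) = -1*(39) + 3*(-14) = -81; iterating: f(2)=-81, f(3)=198, f(4)=-441, f(5)=1035, f(6)=-2358, f(7)=5463, f(8)=-12537, f(9)=28926, f(10)=-66537, f(11)=153315, f(12)=-352926, f(13)=812871, f(14)=-1871649, f(15)=4310262; answer 4310262

4310262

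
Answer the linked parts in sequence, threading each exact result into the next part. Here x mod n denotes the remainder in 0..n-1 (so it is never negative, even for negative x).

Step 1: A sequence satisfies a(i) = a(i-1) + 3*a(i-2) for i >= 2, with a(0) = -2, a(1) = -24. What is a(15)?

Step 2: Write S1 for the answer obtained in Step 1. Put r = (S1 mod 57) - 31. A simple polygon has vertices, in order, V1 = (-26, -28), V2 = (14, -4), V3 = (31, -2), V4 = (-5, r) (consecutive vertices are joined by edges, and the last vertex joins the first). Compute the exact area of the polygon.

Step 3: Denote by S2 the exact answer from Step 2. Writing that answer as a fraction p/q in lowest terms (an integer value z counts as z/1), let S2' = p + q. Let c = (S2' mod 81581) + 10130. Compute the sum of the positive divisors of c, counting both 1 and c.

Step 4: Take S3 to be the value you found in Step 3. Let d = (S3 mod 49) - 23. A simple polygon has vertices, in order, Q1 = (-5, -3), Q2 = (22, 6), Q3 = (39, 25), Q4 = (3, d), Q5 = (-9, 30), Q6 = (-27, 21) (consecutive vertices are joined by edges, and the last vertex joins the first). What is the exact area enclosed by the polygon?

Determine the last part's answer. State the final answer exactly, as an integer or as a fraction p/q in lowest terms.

Step 1: a(2) = 1*(-24) + 3*(-2) = -30; iterating: a(2)=-30, a(3)=-102, a(4)=-192, a(5)=-498, a(6)=-1074, a(7)=-2568, a(8)=-5790, a(9)=-13494, a(10)=-30864, a(11)=-71346, a(12)=-163938, a(13)=-377976, a(14)=-869790, a(15)=-2003718; answer -2003718
Step 2: S1 = -2003718; r = -28; cross terms: (-26*-4 - 14*-28)=496, (14*-2 - 31*-4)=96, (31*-28 - -5*-2)=-878, (-5*-28 - -26*-28)=-588; twice the area = |-874| = 874; area = 437; answer 437
Step 3: S2 = 437; threaded value p + q = 438; c = 10568; 10568 = 2^3 * 1321; sigma = (1 + 2 + 4 + 8) * (1 + 1321) = 15 * 1322 = 19830; answer 19830
Step 4: S3 = 19830; d = 11; cross terms: (-5*6 - 22*-3)=36, (22*25 - 39*6)=316, (39*11 - 3*25)=354, (3*30 - -9*11)=189, (-9*21 - -27*30)=621, (-27*-3 - -5*21)=186; twice the area = |1702| = 1702; area = 851; answer 851

851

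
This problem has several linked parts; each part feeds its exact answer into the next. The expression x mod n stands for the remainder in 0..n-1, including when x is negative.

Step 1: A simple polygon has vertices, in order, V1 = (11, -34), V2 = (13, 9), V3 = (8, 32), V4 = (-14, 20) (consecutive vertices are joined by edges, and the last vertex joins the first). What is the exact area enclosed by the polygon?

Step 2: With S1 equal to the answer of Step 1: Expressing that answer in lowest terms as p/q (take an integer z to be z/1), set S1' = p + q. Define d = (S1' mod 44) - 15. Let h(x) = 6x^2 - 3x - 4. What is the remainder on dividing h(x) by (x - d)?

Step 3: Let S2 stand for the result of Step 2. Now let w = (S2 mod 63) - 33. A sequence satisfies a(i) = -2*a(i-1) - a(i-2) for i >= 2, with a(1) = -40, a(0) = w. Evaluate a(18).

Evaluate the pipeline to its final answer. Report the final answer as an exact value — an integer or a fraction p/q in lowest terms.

1196

Step 1: cross terms: (11*9 - 13*-34)=541, (13*32 - 8*9)=344, (8*20 - -14*32)=608, (-14*-34 - 11*20)=256; twice the area = |1749| = 1749; area = 1749/2; answer 1749/2
Step 2: S1 = 1749/2; threaded value p + q = 1751; d = 20; remainder = value at the root: 6*(20)^2 - 3*(20)^1 - 4 = (2400) + (-60) + (-4) = 2336; answer 2336
Step 3: S2 = 2336; w = -28; a(2) = -2*(-40) - 1*(-28) = 108; iterating: a(2)=108, a(3)=-176, a(4)=244, a(5)=-312, a(6)=380, a(7)=-448, a(8)=516, a(9)=-584, a(10)=652, a(11)=-720, a(12)=788, a(13)=-856, a(14)=924, a(15)=-992, a(16)=1060, a(17)=-1128, a(18)=1196; answer 1196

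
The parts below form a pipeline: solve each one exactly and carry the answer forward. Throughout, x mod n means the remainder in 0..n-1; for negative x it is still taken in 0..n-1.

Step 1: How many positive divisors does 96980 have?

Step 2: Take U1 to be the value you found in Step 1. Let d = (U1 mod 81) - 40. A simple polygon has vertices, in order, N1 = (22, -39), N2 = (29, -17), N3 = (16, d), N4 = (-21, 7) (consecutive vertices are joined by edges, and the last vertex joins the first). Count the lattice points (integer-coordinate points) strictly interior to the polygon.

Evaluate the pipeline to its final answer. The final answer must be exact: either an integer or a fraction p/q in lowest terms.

Step 1: 96980 = 2^2 * 5 * 13 * 373; number of divisors = (2+1) * (1+1) * (1+1) * (1+1) = 24; answer 24
Step 2: U1 = 24; d = -16; cross terms: (22*-17 - 29*-39)=757, (29*-16 - 16*-17)=-192, (16*7 - -21*-16)=-224, (-21*-39 - 22*7)=665; twice the area = |1006| = 1006; area = 503; boundary points = 1 + 1 + 1 + 1 = 4; strictly interior points = area - boundary/2 + 1 = 502; answer 502

502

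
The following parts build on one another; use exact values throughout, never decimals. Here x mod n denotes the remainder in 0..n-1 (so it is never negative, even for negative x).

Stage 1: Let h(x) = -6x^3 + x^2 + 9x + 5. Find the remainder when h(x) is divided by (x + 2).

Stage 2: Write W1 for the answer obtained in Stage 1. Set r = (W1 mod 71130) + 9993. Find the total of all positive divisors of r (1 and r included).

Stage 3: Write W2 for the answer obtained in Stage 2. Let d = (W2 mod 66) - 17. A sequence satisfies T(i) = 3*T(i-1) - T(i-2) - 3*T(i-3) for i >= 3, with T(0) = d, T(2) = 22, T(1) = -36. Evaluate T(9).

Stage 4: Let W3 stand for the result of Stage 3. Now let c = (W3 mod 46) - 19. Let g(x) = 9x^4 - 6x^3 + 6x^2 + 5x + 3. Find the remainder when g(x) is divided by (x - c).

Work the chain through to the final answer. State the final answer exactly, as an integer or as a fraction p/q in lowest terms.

1133999

Stage 1: remainder = value at the root: -6*(-2)^3 + 1*(-2)^2 + 9*(-2)^1 + 5 = (48) + (4) + (-18) + (5) = 39; answer 39
Stage 2: W1 = 39; r = 10032; 10032 = 2^4 * 3 * 11 * 19; sigma = (1 + 2 + 4 + 8 + 16) * (1 + 3) * (1 + 11) * (1 + 19) = 31 * 4 * 12 * 20 = 29760; answer 29760
Stage 3: W2 = 29760; d = 43; T(3) = 3*(22) - 1*(-36) - 3*(43) = -27; iterating: T(3)=-27, T(4)=5, T(5)=-24, T(6)=4, T(7)=21, T(8)=131, T(9)=360; answer 360
Stage 4: W3 = 360; c = 19; remainder = value at the root: 9*(19)^4 - 6*(19)^3 + 6*(19)^2 + 5*(19)^1 + 3 = (1172889) + (-41154) + (2166) + (95) + (3) = 1133999; answer 1133999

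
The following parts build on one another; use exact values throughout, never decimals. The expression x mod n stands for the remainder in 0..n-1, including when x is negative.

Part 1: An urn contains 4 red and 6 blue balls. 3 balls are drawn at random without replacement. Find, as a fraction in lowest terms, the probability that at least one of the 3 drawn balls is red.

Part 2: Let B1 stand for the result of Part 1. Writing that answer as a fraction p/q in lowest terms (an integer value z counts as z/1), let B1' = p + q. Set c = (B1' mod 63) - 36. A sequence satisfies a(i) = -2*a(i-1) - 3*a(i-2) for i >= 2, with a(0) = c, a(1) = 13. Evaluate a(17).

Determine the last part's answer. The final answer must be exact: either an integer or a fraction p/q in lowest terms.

Part 1: total draws C(10,3) = 120; complement C(6,3) = 20; favorable 120 - 20 = 100; P = 5/6; answer 5/6
Part 2: B1 = 5/6; threaded value p + q = 11; c = -25; a(2) = -2*(13) - 3*(-25) = 49; iterating: a(2)=49, a(3)=-137, a(4)=127, a(5)=157, a(6)=-695, a(7)=919, a(8)=247, a(9)=-3251, a(10)=5761, a(11)=-1769, a(12)=-13745, a(13)=32797, a(14)=-24359, a(15)=-49673, a(16)=172423, a(17)=-195827; answer -195827

-195827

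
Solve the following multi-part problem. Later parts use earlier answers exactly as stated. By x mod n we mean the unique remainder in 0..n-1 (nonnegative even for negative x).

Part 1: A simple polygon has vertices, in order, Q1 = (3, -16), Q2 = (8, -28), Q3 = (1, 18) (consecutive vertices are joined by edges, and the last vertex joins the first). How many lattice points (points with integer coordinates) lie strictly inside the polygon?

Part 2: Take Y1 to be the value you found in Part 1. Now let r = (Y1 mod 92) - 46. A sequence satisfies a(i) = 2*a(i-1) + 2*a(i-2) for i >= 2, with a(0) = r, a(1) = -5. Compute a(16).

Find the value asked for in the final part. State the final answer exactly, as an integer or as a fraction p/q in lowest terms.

39029248

Part 1: cross terms: (3*-28 - 8*-16)=44, (8*18 - 1*-28)=172, (1*-16 - 3*18)=-70; twice the area = |146| = 146; area = 73; boundary points = 1 + 1 + 2 = 4; strictly interior points = area - boundary/2 + 1 = 72; answer 72
Part 2: Y1 = 72; r = 26; a(2) = 2*(-5) + 2*(26) = 42; iterating: a(2)=42, a(3)=74, a(4)=232, a(5)=612, a(6)=1688, a(7)=4600, a(8)=12576, a(9)=34352, a(10)=93856, a(11)=256416, a(12)=700544, a(13)=1913920, a(14)=5228928, a(15)=14285696, a(16)=39029248; answer 39029248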